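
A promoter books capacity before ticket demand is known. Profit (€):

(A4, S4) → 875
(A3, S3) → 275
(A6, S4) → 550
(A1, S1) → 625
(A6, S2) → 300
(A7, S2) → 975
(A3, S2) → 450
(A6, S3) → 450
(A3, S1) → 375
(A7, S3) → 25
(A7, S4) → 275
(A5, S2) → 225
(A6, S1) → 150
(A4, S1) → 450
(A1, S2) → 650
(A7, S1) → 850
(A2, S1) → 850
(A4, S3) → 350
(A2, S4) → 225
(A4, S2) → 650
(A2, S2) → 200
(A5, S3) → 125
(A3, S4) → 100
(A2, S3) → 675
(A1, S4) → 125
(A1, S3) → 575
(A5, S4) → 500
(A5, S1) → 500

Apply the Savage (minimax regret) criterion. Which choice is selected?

Column bests: S1=850, S2=975, S3=675, S4=875.
A1 regrets: 225, 325, 100, 750 → max 750
A2 regrets: 0, 775, 0, 650 → max 775
A3 regrets: 475, 525, 400, 775 → max 775
A4 regrets: 400, 325, 325, 0 → max 400
A5 regrets: 350, 750, 550, 375 → max 750
A6 regrets: 700, 675, 225, 325 → max 700
A7 regrets: 0, 0, 650, 600 → max 650
Smallest max regret = 400 → A4.

A4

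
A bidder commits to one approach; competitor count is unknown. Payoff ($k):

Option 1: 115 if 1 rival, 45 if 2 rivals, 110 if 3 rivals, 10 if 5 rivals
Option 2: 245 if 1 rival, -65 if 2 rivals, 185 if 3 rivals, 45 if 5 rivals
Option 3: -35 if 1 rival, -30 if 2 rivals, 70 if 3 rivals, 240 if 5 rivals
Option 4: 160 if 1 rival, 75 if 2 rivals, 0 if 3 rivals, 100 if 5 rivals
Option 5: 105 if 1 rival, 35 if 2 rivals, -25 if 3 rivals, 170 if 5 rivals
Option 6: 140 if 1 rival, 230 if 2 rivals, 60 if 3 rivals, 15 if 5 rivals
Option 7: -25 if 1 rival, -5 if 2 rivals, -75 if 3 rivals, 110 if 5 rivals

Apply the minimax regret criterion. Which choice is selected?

Column bests: 1 rival=245, 2 rivals=230, 3 rivals=185, 5 rivals=240.
Option 1 regrets: 130, 185, 75, 230 → max 230
Option 2 regrets: 0, 295, 0, 195 → max 295
Option 3 regrets: 280, 260, 115, 0 → max 280
Option 4 regrets: 85, 155, 185, 140 → max 185
Option 5 regrets: 140, 195, 210, 70 → max 210
Option 6 regrets: 105, 0, 125, 225 → max 225
Option 7 regrets: 270, 235, 260, 130 → max 270
Smallest max regret = 185 → Option 4.

Option 4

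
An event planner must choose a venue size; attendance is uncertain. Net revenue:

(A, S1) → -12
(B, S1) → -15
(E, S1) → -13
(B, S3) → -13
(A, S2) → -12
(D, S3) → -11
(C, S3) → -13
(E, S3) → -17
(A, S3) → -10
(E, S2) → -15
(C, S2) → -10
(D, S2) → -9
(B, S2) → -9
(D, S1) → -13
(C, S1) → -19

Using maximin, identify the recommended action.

A

Row minima: A=-12, B=-15, C=-19, D=-13, E=-17
Best worst-case = -12 → A.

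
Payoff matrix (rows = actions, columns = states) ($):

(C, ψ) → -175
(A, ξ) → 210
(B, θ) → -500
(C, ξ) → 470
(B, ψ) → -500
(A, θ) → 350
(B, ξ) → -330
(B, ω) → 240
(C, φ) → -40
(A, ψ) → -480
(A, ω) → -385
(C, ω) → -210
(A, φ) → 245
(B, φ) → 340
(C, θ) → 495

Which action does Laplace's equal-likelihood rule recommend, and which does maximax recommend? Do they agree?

Row averages: A=-12, B=-150, C=108
Highest average = 108 → C.
Row maxima: A=350, B=340, C=495
Best best-case = 495 → C.

laplace → C; maximax → C (agree)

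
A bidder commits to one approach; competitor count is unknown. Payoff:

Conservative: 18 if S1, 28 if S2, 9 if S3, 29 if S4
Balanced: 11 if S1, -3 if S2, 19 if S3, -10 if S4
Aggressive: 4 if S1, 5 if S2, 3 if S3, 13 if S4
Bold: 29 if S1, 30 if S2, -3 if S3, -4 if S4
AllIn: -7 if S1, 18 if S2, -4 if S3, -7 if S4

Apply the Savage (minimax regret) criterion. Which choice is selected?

Conservative

Column bests: S1=29, S2=30, S3=19, S4=29.
Conservative regrets: 11, 2, 10, 0 → max 11
Balanced regrets: 18, 33, 0, 39 → max 39
Aggressive regrets: 25, 25, 16, 16 → max 25
Bold regrets: 0, 0, 22, 33 → max 33
AllIn regrets: 36, 12, 23, 36 → max 36
Smallest max regret = 11 → Conservative.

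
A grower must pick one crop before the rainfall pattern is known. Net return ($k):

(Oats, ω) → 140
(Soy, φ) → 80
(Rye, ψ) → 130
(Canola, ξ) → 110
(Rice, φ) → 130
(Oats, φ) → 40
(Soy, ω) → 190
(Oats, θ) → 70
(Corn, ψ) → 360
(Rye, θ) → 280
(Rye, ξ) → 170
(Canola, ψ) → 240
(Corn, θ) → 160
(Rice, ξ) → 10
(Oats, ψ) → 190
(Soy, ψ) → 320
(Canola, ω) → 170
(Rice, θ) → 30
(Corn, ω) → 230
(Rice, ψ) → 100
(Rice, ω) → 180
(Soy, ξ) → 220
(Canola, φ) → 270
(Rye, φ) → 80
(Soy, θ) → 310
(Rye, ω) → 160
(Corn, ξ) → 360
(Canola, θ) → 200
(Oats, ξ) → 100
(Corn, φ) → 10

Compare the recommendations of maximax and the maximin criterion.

Row maxima: Corn=360, Soy=320, Rice=180, Oats=190, Rye=280, Canola=270
Best best-case = 360 → Corn.
Row minima: Corn=10, Soy=80, Rice=10, Oats=40, Rye=80, Canola=110
Best worst-case = 110 → Canola.

maximax → Corn; maximin → Canola (disagree)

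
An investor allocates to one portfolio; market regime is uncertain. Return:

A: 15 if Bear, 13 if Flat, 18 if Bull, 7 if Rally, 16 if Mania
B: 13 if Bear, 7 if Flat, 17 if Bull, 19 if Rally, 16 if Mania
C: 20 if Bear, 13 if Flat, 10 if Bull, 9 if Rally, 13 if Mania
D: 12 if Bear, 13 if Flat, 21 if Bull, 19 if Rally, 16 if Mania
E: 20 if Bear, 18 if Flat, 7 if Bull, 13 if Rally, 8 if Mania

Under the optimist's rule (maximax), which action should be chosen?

Row maxima: A=18, B=19, C=20, D=21, E=20
Best best-case = 21 → D.

D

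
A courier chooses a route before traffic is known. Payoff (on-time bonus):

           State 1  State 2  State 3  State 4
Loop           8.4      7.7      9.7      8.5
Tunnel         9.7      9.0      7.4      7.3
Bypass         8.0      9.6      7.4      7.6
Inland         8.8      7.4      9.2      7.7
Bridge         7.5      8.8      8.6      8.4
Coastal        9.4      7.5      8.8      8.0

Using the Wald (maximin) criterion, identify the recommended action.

Loop

Row minima: Loop=7.7, Tunnel=7.3, Bypass=7.4, Inland=7.4, Bridge=7.5, Coastal=7.5
Best worst-case = 7.7 → Loop.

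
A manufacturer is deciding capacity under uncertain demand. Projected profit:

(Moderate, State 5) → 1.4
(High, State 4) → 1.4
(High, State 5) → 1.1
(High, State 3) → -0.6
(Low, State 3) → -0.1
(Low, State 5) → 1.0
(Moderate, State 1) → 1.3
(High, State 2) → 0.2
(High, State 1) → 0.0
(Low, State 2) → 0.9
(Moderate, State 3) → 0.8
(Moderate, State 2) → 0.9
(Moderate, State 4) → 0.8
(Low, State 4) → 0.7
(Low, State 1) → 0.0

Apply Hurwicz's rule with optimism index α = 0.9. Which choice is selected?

Low: 0.9·1.0 + 0.1·(-0.1) = 0.89
Moderate: 0.9·1.4 + 0.1·0.8 = 1.34
High: 0.9·1.4 + 0.1·(-0.6) = 1.2
Highest Hurwicz score = 1.34 → Moderate.

Moderate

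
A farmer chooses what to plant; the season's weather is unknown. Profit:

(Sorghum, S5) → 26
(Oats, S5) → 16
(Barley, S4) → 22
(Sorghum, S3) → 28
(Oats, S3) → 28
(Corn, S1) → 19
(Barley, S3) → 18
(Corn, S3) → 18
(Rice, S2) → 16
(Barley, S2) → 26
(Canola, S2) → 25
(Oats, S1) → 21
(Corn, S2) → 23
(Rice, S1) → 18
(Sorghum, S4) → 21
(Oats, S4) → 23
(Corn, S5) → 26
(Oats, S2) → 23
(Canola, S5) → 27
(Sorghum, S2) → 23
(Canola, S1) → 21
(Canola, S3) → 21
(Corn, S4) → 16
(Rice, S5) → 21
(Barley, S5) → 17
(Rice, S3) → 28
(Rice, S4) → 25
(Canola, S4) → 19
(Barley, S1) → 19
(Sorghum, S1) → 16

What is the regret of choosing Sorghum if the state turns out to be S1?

Best payoff under S1 is 21.
Regret = 21 − 16 = 5.

5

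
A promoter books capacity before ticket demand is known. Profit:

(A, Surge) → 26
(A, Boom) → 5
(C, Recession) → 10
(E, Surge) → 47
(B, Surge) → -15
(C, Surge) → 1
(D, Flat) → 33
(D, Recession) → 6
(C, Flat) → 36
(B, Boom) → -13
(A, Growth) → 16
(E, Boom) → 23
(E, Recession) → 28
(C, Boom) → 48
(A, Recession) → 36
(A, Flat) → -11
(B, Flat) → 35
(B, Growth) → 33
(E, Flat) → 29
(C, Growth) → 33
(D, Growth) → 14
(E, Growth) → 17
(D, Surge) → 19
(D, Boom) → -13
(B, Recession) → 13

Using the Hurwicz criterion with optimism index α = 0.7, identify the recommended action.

A: 0.7·36 + 0.3·(-11) = 21.9
B: 0.7·35 + 0.3·(-15) = 20
C: 0.7·48 + 0.3·1 = 33.9
D: 0.7·33 + 0.3·(-13) = 19.2
E: 0.7·47 + 0.3·17 = 38
Highest Hurwicz score = 38 → E.

E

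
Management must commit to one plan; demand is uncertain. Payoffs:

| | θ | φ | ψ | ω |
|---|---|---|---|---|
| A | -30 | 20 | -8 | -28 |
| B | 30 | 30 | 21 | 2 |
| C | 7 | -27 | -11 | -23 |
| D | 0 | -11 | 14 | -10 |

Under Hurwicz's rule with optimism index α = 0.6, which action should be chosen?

A: 0.6·20 + 0.4·(-30) = 0
B: 0.6·30 + 0.4·2 = 18.8
C: 0.6·7 + 0.4·(-27) = -6.6
D: 0.6·14 + 0.4·(-11) = 4
Highest Hurwicz score = 18.8 → B.

B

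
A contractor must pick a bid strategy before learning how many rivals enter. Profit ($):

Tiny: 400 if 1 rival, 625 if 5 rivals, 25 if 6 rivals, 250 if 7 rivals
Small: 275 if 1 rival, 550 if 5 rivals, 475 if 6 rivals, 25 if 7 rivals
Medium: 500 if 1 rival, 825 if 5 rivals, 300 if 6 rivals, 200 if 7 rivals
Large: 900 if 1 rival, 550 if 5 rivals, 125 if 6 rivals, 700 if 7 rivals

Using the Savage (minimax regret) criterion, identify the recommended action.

Column bests: 1 rival=900, 5 rivals=825, 6 rivals=475, 7 rivals=700.
Tiny regrets: 500, 200, 450, 450 → max 500
Small regrets: 625, 275, 0, 675 → max 675
Medium regrets: 400, 0, 175, 500 → max 500
Large regrets: 0, 275, 350, 0 → max 350
Smallest max regret = 350 → Large.

Large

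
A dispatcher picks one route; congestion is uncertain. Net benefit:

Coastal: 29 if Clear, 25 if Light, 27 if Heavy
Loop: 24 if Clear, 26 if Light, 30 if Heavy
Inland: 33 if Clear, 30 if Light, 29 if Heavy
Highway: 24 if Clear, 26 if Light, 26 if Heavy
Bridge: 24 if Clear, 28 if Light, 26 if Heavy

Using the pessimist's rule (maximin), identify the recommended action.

Row minima: Coastal=25, Loop=24, Inland=29, Highway=24, Bridge=24
Best worst-case = 29 → Inland.

Inland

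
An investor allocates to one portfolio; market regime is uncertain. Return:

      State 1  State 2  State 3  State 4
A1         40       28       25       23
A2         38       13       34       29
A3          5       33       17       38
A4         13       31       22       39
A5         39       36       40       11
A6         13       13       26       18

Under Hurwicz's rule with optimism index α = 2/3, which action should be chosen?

A1: 2/3·40 + 1/3·23 = 103/3
A2: 2/3·38 + 1/3·13 = 89/3
A3: 2/3·38 + 1/3·5 = 27
A4: 2/3·39 + 1/3·13 = 91/3
A5: 2/3·40 + 1/3·11 = 91/3
A6: 2/3·26 + 1/3·13 = 65/3
Highest Hurwicz score = 103/3 → A1.

A1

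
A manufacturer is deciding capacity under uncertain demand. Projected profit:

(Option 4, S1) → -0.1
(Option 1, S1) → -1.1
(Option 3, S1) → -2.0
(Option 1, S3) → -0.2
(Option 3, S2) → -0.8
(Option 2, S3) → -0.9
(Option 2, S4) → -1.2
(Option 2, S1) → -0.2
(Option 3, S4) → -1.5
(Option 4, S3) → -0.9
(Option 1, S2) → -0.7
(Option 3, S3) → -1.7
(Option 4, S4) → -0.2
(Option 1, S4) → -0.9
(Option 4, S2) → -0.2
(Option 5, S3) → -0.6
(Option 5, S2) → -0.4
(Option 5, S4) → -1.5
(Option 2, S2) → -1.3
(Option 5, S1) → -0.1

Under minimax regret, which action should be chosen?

Column bests: S1=-0.1, S2=-0.2, S3=-0.2, S4=-0.2.
Option 1 regrets: 1.0, 0.5, 0.0, 0.7 → max 1.0
Option 2 regrets: 0.1, 1.1, 0.7, 1.0 → max 1.1
Option 3 regrets: 1.9, 0.6, 1.5, 1.3 → max 1.9
Option 4 regrets: 0.0, 0.0, 0.7, 0.0 → max 0.7
Option 5 regrets: 0.0, 0.2, 0.4, 1.3 → max 1.3
Smallest max regret = 0.7 → Option 4.

Option 4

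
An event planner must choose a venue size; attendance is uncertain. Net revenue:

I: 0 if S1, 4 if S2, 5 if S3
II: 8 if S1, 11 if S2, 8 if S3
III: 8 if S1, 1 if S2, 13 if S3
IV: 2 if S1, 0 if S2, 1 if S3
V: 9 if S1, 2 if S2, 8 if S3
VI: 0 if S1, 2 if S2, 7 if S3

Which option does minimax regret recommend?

Column bests: S1=9, S2=11, S3=13.
I regrets: 9, 7, 8 → max 9
II regrets: 1, 0, 5 → max 5
III regrets: 1, 10, 0 → max 10
IV regrets: 7, 11, 12 → max 12
V regrets: 0, 9, 5 → max 9
VI regrets: 9, 9, 6 → max 9
Smallest max regret = 5 → II.

II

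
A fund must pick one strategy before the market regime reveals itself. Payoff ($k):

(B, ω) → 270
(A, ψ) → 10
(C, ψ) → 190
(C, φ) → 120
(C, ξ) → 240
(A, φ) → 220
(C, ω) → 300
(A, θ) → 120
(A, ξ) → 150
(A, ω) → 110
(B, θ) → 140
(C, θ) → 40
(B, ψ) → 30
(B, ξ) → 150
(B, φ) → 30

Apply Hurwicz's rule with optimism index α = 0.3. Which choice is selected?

C

A: 0.3·220 + 0.7·10 = 73
B: 0.3·270 + 0.7·30 = 102
C: 0.3·300 + 0.7·40 = 118
Highest Hurwicz score = 118 → C.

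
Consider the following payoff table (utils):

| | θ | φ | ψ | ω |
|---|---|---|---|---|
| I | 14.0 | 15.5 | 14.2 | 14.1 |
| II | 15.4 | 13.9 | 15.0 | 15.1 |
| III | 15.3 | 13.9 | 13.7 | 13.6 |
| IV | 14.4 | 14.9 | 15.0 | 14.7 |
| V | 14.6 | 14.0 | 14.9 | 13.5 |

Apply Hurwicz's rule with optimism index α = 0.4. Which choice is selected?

I: 0.4·15.5 + 0.6·14.0 = 14.6
II: 0.4·15.4 + 0.6·13.9 = 14.5
III: 0.4·15.3 + 0.6·13.6 = 14.28
IV: 0.4·15.0 + 0.6·14.4 = 14.64
V: 0.4·14.9 + 0.6·13.5 = 14.06
Highest Hurwicz score = 14.64 → IV.

IV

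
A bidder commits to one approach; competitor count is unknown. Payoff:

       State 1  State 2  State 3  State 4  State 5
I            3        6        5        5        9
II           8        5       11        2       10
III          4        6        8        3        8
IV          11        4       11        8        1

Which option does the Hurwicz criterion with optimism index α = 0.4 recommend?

I: 0.4·9 + 0.6·3 = 5.4
II: 0.4·11 + 0.6·2 = 5.6
III: 0.4·8 + 0.6·3 = 5
IV: 0.4·11 + 0.6·1 = 5
Highest Hurwicz score = 5.6 → II.

II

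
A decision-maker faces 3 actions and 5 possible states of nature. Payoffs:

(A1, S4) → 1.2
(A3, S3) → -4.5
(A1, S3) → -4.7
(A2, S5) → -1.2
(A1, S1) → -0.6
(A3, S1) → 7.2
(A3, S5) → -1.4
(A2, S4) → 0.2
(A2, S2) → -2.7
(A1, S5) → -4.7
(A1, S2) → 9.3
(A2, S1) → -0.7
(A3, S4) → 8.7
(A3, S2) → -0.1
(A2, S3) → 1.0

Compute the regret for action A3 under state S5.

0.2

Best payoff under S5 is -1.2.
Regret = -1.2 − (-1.4) = 0.2.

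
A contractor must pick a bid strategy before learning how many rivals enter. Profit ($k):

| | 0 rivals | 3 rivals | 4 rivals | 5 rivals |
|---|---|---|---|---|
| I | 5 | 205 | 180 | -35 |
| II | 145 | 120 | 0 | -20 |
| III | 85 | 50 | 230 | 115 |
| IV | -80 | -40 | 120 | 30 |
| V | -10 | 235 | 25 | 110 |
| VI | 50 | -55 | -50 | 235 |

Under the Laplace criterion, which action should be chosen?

III

Row averages: I=88.75, II=61.25, III=120, IV=7.5, V=90, VI=45
Highest average = 120 → III.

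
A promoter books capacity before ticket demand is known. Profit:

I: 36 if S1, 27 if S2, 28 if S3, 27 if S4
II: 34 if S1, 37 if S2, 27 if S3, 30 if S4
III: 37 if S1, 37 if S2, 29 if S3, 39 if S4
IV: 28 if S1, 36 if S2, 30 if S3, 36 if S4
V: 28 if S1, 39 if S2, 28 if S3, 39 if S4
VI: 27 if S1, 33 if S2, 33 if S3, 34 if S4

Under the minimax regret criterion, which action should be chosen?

III

Column bests: S1=37, S2=39, S3=33, S4=39.
I regrets: 1, 12, 5, 12 → max 12
II regrets: 3, 2, 6, 9 → max 9
III regrets: 0, 2, 4, 0 → max 4
IV regrets: 9, 3, 3, 3 → max 9
V regrets: 9, 0, 5, 0 → max 9
VI regrets: 10, 6, 0, 5 → max 10
Smallest max regret = 4 → III.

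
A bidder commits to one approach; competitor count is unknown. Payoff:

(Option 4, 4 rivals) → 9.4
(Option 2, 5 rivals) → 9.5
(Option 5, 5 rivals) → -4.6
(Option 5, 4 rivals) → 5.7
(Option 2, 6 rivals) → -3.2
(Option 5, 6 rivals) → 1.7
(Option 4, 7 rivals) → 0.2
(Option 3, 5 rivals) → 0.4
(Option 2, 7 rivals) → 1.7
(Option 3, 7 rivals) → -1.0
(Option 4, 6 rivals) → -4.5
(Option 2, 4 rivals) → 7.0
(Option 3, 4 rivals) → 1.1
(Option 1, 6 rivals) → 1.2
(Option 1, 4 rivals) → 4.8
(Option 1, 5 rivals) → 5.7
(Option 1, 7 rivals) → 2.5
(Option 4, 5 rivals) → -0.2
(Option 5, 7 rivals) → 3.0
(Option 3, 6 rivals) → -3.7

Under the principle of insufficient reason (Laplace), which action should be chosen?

Option 2

Row averages: Option 1=3.55, Option 2=3.75, Option 3=-0.8, Option 4=1.225, Option 5=1.45
Highest average = 3.75 → Option 2.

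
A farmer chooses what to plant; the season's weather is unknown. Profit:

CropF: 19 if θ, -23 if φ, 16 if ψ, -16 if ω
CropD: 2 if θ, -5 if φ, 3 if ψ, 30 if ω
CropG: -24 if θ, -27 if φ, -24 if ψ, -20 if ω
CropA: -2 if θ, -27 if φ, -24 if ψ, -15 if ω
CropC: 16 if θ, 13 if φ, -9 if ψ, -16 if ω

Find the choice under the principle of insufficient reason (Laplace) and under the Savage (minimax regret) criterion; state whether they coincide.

laplace → CropD; minimax regret → CropD (agree)

Row averages: CropF=-1, CropD=7.5, CropG=-23.75, CropA=-17, CropC=1
Highest average = 7.5 → CropD.
Column bests: θ=19, φ=13, ψ=16, ω=30.
CropF regrets: 0, 36, 0, 46 → max 46
CropD regrets: 17, 18, 13, 0 → max 18
CropG regrets: 43, 40, 40, 50 → max 50
CropA regrets: 21, 40, 40, 45 → max 45
CropC regrets: 3, 0, 25, 46 → max 46
Smallest max regret = 18 → CropD.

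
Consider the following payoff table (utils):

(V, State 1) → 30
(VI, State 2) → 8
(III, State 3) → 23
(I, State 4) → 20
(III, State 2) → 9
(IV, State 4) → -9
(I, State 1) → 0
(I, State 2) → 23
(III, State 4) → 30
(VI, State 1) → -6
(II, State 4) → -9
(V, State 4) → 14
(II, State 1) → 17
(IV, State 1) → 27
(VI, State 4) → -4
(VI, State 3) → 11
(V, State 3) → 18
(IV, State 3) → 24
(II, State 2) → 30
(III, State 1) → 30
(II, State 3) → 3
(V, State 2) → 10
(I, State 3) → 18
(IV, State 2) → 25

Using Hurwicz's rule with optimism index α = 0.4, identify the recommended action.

I: 0.4·23 + 0.6·0 = 9.2
II: 0.4·30 + 0.6·(-9) = 6.6
III: 0.4·30 + 0.6·9 = 17.4
IV: 0.4·27 + 0.6·(-9) = 5.4
V: 0.4·30 + 0.6·10 = 18
VI: 0.4·11 + 0.6·(-6) = 0.8
Highest Hurwicz score = 18 → V.

V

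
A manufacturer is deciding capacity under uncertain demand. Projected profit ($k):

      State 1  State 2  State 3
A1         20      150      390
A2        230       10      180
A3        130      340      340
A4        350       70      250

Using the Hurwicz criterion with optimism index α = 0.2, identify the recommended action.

A1: 0.2·390 + 0.8·20 = 94
A2: 0.2·230 + 0.8·10 = 54
A3: 0.2·340 + 0.8·130 = 172
A4: 0.2·350 + 0.8·70 = 126
Highest Hurwicz score = 172 → A3.

A3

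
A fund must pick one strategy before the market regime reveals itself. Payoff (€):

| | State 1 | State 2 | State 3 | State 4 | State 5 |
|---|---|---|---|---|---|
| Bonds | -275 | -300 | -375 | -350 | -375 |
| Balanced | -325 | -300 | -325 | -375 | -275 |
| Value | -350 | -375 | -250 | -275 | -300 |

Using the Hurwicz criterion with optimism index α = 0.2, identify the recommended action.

Bonds: 0.2·(-275) + 0.8·(-375) = -355
Balanced: 0.2·(-275) + 0.8·(-375) = -355
Value: 0.2·(-250) + 0.8·(-375) = -350
Highest Hurwicz score = -350 → Value.

Value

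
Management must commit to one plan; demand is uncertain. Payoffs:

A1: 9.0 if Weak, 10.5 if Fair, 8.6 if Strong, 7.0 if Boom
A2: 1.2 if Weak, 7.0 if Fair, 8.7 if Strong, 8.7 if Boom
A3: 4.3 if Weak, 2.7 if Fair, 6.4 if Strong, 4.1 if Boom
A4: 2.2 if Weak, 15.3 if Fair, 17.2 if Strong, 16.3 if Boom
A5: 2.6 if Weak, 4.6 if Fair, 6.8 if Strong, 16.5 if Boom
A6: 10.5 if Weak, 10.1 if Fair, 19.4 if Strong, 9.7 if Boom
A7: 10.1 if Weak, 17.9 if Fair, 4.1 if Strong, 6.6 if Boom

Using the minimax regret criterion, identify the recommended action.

Column bests: Weak=10.5, Fair=17.9, Strong=19.4, Boom=16.5.
A1 regrets: 1.5, 7.4, 10.8, 9.5 → max 10.8
A2 regrets: 9.3, 10.9, 10.7, 7.8 → max 10.9
A3 regrets: 6.2, 15.2, 13.0, 12.4 → max 15.2
A4 regrets: 8.3, 2.6, 2.2, 0.2 → max 8.3
A5 regrets: 7.9, 13.3, 12.6, 0.0 → max 13.3
A6 regrets: 0.0, 7.8, 0.0, 6.8 → max 7.8
A7 regrets: 0.4, 0.0, 15.3, 9.9 → max 15.3
Smallest max regret = 7.8 → A6.

A6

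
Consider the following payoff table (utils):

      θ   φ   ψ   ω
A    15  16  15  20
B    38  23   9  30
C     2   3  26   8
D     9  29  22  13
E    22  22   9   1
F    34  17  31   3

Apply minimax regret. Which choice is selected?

Column bests: θ=38, φ=29, ψ=31, ω=30.
A regrets: 23, 13, 16, 10 → max 23
B regrets: 0, 6, 22, 0 → max 22
C regrets: 36, 26, 5, 22 → max 36
D regrets: 29, 0, 9, 17 → max 29
E regrets: 16, 7, 22, 29 → max 29
F regrets: 4, 12, 0, 27 → max 27
Smallest max regret = 22 → B.

B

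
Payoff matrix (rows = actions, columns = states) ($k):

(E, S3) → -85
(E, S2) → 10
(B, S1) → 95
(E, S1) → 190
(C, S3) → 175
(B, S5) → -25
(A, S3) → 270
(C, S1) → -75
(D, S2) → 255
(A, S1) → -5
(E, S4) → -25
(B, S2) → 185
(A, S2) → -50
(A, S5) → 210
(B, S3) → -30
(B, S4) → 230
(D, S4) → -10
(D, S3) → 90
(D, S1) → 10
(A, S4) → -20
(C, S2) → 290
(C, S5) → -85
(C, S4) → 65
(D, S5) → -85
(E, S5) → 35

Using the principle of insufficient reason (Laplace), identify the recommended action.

B

Row averages: A=81, B=91, C=74, D=52, E=25
Highest average = 91 → B.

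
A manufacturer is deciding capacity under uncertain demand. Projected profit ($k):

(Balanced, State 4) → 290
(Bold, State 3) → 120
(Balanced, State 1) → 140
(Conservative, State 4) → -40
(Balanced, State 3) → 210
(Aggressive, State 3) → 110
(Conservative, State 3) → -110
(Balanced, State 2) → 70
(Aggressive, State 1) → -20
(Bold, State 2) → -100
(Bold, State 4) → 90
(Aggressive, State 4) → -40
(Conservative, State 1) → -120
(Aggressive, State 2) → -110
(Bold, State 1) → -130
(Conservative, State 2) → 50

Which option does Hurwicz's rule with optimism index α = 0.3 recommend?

Conservative: 0.3·50 + 0.7·(-120) = -69
Balanced: 0.3·290 + 0.7·70 = 136
Aggressive: 0.3·110 + 0.7·(-110) = -44
Bold: 0.3·120 + 0.7·(-130) = -55
Highest Hurwicz score = 136 → Balanced.

Balanced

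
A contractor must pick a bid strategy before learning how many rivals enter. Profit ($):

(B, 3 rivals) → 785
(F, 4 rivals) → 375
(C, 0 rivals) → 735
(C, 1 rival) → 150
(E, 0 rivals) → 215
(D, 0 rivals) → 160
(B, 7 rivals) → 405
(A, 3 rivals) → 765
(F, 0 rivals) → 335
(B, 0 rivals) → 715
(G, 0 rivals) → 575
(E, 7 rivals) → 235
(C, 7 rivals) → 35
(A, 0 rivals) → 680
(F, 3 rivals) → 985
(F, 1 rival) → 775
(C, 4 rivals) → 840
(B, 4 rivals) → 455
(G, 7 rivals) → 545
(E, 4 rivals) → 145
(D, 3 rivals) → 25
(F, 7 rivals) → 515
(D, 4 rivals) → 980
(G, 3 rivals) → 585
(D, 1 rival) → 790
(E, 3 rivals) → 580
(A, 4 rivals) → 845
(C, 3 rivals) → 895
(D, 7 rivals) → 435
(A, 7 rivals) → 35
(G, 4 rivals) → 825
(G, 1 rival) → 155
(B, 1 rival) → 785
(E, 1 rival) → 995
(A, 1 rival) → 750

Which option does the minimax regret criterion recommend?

A

Column bests: 0 rivals=735, 1 rival=995, 3 rivals=985, 4 rivals=980, 7 rivals=545.
A regrets: 55, 245, 220, 135, 510 → max 510
B regrets: 20, 210, 200, 525, 140 → max 525
C regrets: 0, 845, 90, 140, 510 → max 845
D regrets: 575, 205, 960, 0, 110 → max 960
E regrets: 520, 0, 405, 835, 310 → max 835
F regrets: 400, 220, 0, 605, 30 → max 605
G regrets: 160, 840, 400, 155, 0 → max 840
Smallest max regret = 510 → A.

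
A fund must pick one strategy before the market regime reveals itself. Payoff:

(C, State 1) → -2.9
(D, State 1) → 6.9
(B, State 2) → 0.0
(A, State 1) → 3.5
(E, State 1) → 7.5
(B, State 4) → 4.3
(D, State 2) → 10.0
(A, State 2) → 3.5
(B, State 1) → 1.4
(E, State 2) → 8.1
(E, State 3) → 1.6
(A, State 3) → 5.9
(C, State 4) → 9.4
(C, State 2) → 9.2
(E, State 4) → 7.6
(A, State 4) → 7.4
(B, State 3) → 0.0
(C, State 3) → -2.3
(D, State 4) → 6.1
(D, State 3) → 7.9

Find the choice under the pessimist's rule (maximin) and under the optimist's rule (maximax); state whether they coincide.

Row minima: A=3.5, B=0.0, C=-2.9, D=6.1, E=1.6
Best worst-case = 6.1 → D.
Row maxima: A=7.4, B=4.3, C=9.4, D=10.0, E=8.1
Best best-case = 10.0 → D.

maximin → D; maximax → D (agree)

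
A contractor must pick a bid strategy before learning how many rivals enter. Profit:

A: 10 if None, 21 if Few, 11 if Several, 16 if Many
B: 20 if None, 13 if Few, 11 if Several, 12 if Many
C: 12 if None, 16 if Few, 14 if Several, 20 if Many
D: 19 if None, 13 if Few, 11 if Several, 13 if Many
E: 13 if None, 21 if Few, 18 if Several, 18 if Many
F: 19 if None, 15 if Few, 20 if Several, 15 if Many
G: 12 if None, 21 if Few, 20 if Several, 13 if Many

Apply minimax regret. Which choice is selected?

F

Column bests: None=20, Few=21, Several=20, Many=20.
A regrets: 10, 0, 9, 4 → max 10
B regrets: 0, 8, 9, 8 → max 9
C regrets: 8, 5, 6, 0 → max 8
D regrets: 1, 8, 9, 7 → max 9
E regrets: 7, 0, 2, 2 → max 7
F regrets: 1, 6, 0, 5 → max 6
G regrets: 8, 0, 0, 7 → max 8
Smallest max regret = 6 → F.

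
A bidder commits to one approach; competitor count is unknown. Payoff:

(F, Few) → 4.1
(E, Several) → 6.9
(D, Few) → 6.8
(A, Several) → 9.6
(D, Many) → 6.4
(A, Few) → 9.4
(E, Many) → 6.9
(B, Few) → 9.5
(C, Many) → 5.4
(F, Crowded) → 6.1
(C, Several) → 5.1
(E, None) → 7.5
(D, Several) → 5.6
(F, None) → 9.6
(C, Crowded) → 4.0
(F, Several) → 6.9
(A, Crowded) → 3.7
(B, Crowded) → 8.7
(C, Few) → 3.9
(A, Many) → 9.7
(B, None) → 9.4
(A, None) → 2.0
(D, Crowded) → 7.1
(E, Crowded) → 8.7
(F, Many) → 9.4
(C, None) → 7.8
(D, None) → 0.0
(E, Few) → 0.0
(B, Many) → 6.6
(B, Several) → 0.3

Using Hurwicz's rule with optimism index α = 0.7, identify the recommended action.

F

A: 0.7·9.7 + 0.3·2.0 = 7.39
B: 0.7·9.5 + 0.3·0.3 = 6.74
C: 0.7·7.8 + 0.3·3.9 = 6.63
D: 0.7·7.1 + 0.3·0.0 = 4.97
E: 0.7·8.7 + 0.3·0.0 = 6.09
F: 0.7·9.6 + 0.3·4.1 = 7.95
Highest Hurwicz score = 7.95 → F.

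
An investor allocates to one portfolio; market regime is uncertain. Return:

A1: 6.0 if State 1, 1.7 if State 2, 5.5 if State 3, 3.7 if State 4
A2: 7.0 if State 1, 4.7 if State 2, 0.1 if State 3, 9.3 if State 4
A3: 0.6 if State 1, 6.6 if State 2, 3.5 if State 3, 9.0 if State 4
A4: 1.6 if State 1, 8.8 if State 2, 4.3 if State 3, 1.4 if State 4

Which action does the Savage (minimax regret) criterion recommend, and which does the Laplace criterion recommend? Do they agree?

minimax regret → A2; laplace → A2 (agree)

Column bests: State 1=7.0, State 2=8.8, State 3=5.5, State 4=9.3.
A1 regrets: 1.0, 7.1, 0.0, 5.6 → max 7.1
A2 regrets: 0.0, 4.1, 5.4, 0.0 → max 5.4
A3 regrets: 6.4, 2.2, 2.0, 0.3 → max 6.4
A4 regrets: 5.4, 0.0, 1.2, 7.9 → max 7.9
Smallest max regret = 5.4 → A2.
Row averages: A1=4.225, A2=5.275, A3=4.925, A4=4.025
Highest average = 5.275 → A2.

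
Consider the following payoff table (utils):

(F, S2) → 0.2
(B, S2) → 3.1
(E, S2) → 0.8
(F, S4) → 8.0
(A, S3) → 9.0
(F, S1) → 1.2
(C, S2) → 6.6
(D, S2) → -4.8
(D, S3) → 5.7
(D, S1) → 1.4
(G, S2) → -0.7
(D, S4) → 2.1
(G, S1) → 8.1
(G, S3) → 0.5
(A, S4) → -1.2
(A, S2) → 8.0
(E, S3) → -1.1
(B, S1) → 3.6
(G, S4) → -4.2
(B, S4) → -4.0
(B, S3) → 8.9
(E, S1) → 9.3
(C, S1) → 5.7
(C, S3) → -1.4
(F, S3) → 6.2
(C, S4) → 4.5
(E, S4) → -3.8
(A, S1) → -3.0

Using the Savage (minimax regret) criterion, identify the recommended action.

Column bests: S1=9.3, S2=8.0, S3=9.0, S4=8.0.
A regrets: 12.3, 0.0, 0.0, 9.2 → max 12.3
B regrets: 5.7, 4.9, 0.1, 12.0 → max 12.0
C regrets: 3.6, 1.4, 10.4, 3.5 → max 10.4
D regrets: 7.9, 12.8, 3.3, 5.9 → max 12.8
E regrets: 0.0, 7.2, 10.1, 11.8 → max 11.8
F regrets: 8.1, 7.8, 2.8, 0.0 → max 8.1
G regrets: 1.2, 8.7, 8.5, 12.2 → max 12.2
Smallest max regret = 8.1 → F.

F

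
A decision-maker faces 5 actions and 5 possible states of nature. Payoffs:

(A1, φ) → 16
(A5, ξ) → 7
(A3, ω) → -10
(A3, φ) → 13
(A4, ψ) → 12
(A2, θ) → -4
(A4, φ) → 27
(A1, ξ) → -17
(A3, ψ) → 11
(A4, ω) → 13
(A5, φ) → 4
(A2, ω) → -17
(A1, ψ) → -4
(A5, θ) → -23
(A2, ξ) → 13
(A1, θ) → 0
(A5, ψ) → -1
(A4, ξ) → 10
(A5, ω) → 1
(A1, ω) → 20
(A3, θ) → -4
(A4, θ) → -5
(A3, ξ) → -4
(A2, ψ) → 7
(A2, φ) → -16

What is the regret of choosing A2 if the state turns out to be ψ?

Best payoff under ψ is 12.
Regret = 12 − 7 = 5.

5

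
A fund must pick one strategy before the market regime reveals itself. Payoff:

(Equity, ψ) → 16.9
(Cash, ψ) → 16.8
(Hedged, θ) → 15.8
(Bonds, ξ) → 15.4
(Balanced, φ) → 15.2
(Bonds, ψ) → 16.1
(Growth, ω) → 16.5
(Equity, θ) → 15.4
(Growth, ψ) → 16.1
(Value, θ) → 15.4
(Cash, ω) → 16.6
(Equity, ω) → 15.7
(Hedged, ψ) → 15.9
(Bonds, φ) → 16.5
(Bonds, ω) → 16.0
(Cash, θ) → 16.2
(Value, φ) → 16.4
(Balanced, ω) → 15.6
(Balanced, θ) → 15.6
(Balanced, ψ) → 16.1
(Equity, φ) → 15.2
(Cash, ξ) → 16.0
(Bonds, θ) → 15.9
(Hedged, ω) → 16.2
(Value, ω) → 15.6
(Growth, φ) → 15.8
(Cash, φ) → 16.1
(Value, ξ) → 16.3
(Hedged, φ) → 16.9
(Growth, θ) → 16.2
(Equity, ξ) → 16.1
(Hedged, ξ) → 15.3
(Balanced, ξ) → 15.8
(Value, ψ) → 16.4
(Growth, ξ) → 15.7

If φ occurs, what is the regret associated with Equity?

Best payoff under φ is 16.9.
Regret = 16.9 − 15.2 = 1.7.

1.7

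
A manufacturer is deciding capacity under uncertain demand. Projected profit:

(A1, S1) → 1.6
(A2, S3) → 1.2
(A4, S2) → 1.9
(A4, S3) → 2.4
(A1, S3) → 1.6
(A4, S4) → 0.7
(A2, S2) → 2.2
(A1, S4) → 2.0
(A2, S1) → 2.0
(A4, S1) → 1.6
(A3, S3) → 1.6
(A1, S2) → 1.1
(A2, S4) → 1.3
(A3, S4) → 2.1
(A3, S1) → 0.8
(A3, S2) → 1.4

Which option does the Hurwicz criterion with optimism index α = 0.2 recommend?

A1: 0.2·2.0 + 0.8·1.1 = 1.28
A2: 0.2·2.2 + 0.8·1.2 = 1.4
A3: 0.2·2.1 + 0.8·0.8 = 1.06
A4: 0.2·2.4 + 0.8·0.7 = 1.04
Highest Hurwicz score = 1.4 → A2.

A2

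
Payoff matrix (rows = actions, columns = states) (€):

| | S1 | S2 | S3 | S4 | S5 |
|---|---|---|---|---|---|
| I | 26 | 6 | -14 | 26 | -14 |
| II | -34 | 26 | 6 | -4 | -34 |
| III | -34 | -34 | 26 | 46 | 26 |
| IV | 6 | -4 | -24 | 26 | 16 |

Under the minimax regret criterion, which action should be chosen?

Column bests: S1=26, S2=26, S3=26, S4=46, S5=26.
I regrets: 0, 20, 40, 20, 40 → max 40
II regrets: 60, 0, 20, 50, 60 → max 60
III regrets: 60, 60, 0, 0, 0 → max 60
IV regrets: 20, 30, 50, 20, 10 → max 50
Smallest max regret = 40 → I.

I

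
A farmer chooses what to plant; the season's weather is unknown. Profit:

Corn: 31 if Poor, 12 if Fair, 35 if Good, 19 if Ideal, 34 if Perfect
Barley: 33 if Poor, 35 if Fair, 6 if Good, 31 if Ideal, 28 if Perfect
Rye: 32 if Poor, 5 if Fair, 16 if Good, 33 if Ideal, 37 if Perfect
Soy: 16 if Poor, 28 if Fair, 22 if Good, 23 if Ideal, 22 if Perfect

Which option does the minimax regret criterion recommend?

Column bests: Poor=33, Fair=35, Good=35, Ideal=33, Perfect=37.
Corn regrets: 2, 23, 0, 14, 3 → max 23
Barley regrets: 0, 0, 29, 2, 9 → max 29
Rye regrets: 1, 30, 19, 0, 0 → max 30
Soy regrets: 17, 7, 13, 10, 15 → max 17
Smallest max regret = 17 → Soy.

Soy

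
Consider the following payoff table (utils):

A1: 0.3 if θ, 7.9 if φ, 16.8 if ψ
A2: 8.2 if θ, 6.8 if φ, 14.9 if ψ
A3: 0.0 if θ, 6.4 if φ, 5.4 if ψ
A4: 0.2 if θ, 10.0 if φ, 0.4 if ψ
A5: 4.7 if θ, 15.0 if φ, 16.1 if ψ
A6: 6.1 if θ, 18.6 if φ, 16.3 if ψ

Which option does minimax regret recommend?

Column bests: θ=8.2, φ=18.6, ψ=16.8.
A1 regrets: 7.9, 10.7, 0.0 → max 10.7
A2 regrets: 0.0, 11.8, 1.9 → max 11.8
A3 regrets: 8.2, 12.2, 11.4 → max 12.2
A4 regrets: 8.0, 8.6, 16.4 → max 16.4
A5 regrets: 3.5, 3.6, 0.7 → max 3.6
A6 regrets: 2.1, 0.0, 0.5 → max 2.1
Smallest max regret = 2.1 → A6.

A6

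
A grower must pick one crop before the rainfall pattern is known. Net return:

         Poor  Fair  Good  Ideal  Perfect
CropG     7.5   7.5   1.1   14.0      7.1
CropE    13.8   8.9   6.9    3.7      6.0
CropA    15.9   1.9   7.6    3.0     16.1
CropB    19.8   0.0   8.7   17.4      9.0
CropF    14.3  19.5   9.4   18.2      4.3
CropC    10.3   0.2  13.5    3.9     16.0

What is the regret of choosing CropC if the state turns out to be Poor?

9.5

Best payoff under Poor is 19.8.
Regret = 19.8 − 10.3 = 9.5.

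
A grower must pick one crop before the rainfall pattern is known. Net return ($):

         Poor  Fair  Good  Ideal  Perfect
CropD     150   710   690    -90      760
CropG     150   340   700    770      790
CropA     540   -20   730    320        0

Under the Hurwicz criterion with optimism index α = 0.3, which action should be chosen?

CropG

CropD: 0.3·760 + 0.7·(-90) = 165
CropG: 0.3·790 + 0.7·150 = 342
CropA: 0.3·730 + 0.7·(-20) = 205
Highest Hurwicz score = 342 → CropG.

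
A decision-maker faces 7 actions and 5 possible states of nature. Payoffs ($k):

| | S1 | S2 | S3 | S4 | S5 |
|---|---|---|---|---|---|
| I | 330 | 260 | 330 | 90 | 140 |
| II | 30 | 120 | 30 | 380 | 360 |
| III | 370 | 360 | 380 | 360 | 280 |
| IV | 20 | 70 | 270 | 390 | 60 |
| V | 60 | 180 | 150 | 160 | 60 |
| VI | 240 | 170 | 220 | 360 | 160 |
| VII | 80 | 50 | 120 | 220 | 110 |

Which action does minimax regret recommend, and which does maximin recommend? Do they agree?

minimax regret → III; maximin → III (agree)

Column bests: S1=370, S2=360, S3=380, S4=390, S5=360.
I regrets: 40, 100, 50, 300, 220 → max 300
II regrets: 340, 240, 350, 10, 0 → max 350
III regrets: 0, 0, 0, 30, 80 → max 80
IV regrets: 350, 290, 110, 0, 300 → max 350
V regrets: 310, 180, 230, 230, 300 → max 310
VI regrets: 130, 190, 160, 30, 200 → max 200
VII regrets: 290, 310, 260, 170, 250 → max 310
Smallest max regret = 80 → III.
Row minima: I=90, II=30, III=280, IV=20, V=60, VI=160, VII=50
Best worst-case = 280 → III.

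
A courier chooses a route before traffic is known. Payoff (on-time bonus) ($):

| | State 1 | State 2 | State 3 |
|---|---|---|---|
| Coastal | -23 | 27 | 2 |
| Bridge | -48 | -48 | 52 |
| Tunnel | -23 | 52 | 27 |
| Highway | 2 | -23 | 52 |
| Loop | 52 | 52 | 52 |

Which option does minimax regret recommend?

Column bests: State 1=52, State 2=52, State 3=52.
Coastal regrets: 75, 25, 50 → max 75
Bridge regrets: 100, 100, 0 → max 100
Tunnel regrets: 75, 0, 25 → max 75
Highway regrets: 50, 75, 0 → max 75
Loop regrets: 0, 0, 0 → max 0
Smallest max regret = 0 → Loop.

Loop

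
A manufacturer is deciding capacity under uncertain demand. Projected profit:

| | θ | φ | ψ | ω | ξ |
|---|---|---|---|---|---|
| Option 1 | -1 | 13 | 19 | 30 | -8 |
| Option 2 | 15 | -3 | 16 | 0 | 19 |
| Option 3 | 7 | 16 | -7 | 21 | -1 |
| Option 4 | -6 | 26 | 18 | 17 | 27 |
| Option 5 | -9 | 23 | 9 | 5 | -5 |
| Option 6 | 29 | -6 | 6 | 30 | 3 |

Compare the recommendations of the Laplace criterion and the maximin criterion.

laplace → Option 4; maximin → Option 2 (disagree)

Row averages: Option 1=10.6, Option 2=9.4, Option 3=7.2, Option 4=16.4, Option 5=4.6, Option 6=12.4
Highest average = 16.4 → Option 4.
Row minima: Option 1=-8, Option 2=-3, Option 3=-7, Option 4=-6, Option 5=-9, Option 6=-6
Best worst-case = -3 → Option 2.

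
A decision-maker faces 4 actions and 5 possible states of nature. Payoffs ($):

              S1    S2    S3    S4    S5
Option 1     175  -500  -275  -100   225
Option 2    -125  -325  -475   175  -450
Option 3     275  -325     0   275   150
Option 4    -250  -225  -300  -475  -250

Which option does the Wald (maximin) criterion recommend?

Option 3

Row minima: Option 1=-500, Option 2=-475, Option 3=-325, Option 4=-475
Best worst-case = -325 → Option 3.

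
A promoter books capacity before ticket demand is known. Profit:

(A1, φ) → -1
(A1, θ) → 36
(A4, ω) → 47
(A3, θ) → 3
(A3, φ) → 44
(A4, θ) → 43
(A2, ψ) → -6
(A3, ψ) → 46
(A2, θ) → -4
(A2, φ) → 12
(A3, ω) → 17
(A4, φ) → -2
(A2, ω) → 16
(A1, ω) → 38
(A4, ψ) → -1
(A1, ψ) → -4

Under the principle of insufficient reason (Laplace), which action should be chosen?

Row averages: A1=17.25, A2=4.5, A3=27.5, A4=21.75
Highest average = 27.5 → A3.

A3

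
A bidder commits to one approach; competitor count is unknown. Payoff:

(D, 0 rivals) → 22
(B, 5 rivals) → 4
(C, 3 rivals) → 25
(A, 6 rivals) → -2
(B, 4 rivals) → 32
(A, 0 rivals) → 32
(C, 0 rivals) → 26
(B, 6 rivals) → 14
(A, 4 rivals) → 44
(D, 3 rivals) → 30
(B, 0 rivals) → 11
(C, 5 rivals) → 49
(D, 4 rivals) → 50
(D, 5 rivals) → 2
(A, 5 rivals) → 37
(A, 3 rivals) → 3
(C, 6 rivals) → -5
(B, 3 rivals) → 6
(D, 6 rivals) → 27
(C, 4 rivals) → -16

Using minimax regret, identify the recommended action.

Column bests: 0 rivals=32, 3 rivals=30, 4 rivals=50, 5 rivals=49, 6 rivals=27.
A regrets: 0, 27, 6, 12, 29 → max 29
B regrets: 21, 24, 18, 45, 13 → max 45
C regrets: 6, 5, 66, 0, 32 → max 66
D regrets: 10, 0, 0, 47, 0 → max 47
Smallest max regret = 29 → A.

A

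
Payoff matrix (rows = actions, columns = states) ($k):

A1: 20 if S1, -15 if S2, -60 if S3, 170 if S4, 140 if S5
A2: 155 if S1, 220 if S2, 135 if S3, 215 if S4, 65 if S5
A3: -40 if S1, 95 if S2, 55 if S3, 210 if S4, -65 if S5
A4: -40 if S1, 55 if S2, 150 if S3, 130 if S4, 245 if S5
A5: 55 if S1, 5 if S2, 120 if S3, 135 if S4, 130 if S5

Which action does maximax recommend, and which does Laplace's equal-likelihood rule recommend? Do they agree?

Row maxima: A1=170, A2=220, A3=210, A4=245, A5=135
Best best-case = 245 → A4.
Row averages: A1=51, A2=158, A3=51, A4=108, A5=89
Highest average = 158 → A2.

maximax → A4; laplace → A2 (disagree)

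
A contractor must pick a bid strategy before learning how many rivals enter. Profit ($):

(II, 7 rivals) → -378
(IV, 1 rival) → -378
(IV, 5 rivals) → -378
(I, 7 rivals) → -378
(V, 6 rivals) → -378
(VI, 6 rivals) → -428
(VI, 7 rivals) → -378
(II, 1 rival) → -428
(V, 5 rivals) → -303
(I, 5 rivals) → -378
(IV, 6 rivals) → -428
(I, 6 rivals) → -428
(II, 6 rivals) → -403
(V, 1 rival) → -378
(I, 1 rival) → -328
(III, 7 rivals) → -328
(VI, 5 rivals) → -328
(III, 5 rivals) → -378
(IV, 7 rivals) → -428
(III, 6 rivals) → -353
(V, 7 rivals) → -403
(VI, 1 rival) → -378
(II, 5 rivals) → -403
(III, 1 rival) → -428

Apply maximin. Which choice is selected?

Row minima: I=-428, II=-428, III=-428, IV=-428, V=-403, VI=-428
Best worst-case = -403 → V.

V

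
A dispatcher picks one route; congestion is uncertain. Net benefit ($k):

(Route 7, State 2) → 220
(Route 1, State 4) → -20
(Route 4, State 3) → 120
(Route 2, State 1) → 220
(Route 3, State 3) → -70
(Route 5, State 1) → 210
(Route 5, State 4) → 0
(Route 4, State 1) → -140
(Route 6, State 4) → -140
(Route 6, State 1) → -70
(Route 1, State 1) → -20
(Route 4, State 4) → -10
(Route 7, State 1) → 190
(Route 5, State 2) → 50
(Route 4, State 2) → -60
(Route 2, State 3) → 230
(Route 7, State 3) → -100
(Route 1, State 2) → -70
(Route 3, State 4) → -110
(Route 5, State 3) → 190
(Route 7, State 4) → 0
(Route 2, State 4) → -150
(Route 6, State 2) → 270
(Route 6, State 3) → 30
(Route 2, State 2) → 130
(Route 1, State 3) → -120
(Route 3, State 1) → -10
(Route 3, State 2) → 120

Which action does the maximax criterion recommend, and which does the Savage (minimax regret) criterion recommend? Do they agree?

Row maxima: Route 1=-20, Route 2=230, Route 3=120, Route 4=120, Route 5=210, Route 6=270, Route 7=220
Best best-case = 270 → Route 6.
Column bests: State 1=220, State 2=270, State 3=230, State 4=0.
Route 1 regrets: 240, 340, 350, 20 → max 350
Route 2 regrets: 0, 140, 0, 150 → max 150
Route 3 regrets: 230, 150, 300, 110 → max 300
Route 4 regrets: 360, 330, 110, 10 → max 360
Route 5 regrets: 10, 220, 40, 0 → max 220
Route 6 regrets: 290, 0, 200, 140 → max 290
Route 7 regrets: 30, 50, 330, 0 → max 330
Smallest max regret = 150 → Route 2.

maximax → Route 6; minimax regret → Route 2 (disagree)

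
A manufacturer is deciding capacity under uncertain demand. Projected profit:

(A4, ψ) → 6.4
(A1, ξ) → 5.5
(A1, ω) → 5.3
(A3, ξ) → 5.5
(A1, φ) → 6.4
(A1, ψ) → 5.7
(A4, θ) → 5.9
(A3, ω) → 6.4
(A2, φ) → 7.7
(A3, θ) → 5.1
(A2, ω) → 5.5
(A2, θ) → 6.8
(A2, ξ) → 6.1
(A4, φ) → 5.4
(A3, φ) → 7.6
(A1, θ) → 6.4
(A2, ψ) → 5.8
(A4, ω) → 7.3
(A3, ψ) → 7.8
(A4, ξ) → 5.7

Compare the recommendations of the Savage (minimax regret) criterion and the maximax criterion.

Column bests: θ=6.8, φ=7.7, ψ=7.8, ω=7.3, ξ=6.1.
A1 regrets: 0.4, 1.3, 2.1, 2.0, 0.6 → max 2.1
A2 regrets: 0.0, 0.0, 2.0, 1.8, 0.0 → max 2.0
A3 regrets: 1.7, 0.1, 0.0, 0.9, 0.6 → max 1.7
A4 regrets: 0.9, 2.3, 1.4, 0.0, 0.4 → max 2.3
Smallest max regret = 1.7 → A3.
Row maxima: A1=6.4, A2=7.7, A3=7.8, A4=7.3
Best best-case = 7.8 → A3.

minimax regret → A3; maximax → A3 (agree)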